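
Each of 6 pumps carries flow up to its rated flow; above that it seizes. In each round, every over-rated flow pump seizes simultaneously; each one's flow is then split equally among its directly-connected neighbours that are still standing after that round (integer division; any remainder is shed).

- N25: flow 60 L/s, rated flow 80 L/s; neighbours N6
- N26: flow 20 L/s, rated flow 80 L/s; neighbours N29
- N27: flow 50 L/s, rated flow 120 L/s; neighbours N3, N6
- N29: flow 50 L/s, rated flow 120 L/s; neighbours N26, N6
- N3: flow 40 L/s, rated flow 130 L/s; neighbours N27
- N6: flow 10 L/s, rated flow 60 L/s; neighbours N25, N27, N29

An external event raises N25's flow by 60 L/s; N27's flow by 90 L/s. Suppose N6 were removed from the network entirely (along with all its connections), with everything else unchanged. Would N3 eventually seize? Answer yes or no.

With N6 removed:
Round 1 — N25 at 120 > 80; N27 at 140 > 120. N25, N27 seize.
  N25 sheds 120 L/s: no online neighbours, lost.
  N27 sheds 140 L/s to N3: 140 each.
    N3: 40+140 = 180 > 130
Round 2 — N3 seizes.
  N3 sheds 180 L/s: no online neighbours, lost.
No further seizures.

yes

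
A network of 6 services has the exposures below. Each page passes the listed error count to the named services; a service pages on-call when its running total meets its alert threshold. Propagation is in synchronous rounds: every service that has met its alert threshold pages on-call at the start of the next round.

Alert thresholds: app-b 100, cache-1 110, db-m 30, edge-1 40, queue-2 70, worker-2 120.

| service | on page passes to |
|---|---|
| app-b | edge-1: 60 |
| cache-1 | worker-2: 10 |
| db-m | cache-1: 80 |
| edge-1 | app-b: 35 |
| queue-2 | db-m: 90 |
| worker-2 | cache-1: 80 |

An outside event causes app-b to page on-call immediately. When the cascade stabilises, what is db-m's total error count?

0

Round 1 — app-b pages on-call (initial).
  edge-1: +60 → 60 ≥ 40
Round 2 — edge-1 pages on-call.
No further pages.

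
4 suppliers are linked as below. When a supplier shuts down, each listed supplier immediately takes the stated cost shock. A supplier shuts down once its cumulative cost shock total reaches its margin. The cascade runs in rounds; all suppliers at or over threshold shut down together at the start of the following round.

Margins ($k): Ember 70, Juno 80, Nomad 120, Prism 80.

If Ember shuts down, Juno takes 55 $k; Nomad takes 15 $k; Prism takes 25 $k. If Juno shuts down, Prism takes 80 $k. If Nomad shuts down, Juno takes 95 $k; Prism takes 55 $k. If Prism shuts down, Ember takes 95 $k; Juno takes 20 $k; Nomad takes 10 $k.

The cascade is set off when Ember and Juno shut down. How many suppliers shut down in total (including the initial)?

3

Round 1 — Ember, Juno shut down (initial).
  Nomad: +15 → 15 < 120
  Prism: +25+80 → 105 ≥ 80
Round 2 — Prism shuts down.
  Nomad: +10 → 25 < 120
No further shutdowns.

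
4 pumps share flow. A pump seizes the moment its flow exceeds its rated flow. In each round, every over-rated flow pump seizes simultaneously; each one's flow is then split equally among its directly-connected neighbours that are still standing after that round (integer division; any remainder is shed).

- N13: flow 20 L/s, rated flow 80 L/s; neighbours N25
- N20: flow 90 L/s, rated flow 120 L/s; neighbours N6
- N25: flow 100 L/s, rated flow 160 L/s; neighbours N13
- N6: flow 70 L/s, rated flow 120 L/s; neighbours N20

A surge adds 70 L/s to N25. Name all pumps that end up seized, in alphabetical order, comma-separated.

N13, N25

Round 1 — N25 at 170 > 160. N25 seizes.
  N25 sheds 170 L/s to N13: 170 each.
    N13: 20+170 = 190 > 80
Round 2 — N13 seizes.
  N13 sheds 190 L/s: no online neighbours, lost.
No further seizures.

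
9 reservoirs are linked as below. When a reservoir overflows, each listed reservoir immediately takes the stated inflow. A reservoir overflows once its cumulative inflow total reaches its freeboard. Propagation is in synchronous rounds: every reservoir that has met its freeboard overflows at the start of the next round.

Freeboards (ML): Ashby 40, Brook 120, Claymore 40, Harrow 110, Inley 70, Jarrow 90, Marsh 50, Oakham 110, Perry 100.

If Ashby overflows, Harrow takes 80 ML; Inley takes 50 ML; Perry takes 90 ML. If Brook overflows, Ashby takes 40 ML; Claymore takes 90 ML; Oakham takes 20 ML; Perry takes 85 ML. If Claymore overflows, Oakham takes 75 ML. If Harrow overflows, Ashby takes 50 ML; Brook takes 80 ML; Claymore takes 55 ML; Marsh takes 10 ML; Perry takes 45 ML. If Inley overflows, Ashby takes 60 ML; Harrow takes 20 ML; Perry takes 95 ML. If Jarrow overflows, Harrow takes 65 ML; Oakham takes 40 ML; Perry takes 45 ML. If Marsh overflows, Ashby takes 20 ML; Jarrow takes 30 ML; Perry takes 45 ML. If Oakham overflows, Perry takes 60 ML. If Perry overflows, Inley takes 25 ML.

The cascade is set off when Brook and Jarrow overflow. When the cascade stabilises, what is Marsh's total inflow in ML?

Round 1 — Brook, Jarrow overflow (initial).
  Ashby: +40 → 40 ≥ 40
  Claymore: +90 → 90 ≥ 40
  Harrow: +65 → 65 < 110
  Oakham: +20+40 → 60 < 110
  Perry: +85+45 → 130 ≥ 100
Round 2 — Ashby, Claymore, Perry overflow.
  Harrow: +80 → 145 ≥ 110
  Inley: +50+25 → 75 ≥ 70
  Oakham: +75 → 135 ≥ 110
Round 3 — Harrow, Inley, Oakham overflow.
  Marsh: +10 → 10 < 50
No further overflows.

10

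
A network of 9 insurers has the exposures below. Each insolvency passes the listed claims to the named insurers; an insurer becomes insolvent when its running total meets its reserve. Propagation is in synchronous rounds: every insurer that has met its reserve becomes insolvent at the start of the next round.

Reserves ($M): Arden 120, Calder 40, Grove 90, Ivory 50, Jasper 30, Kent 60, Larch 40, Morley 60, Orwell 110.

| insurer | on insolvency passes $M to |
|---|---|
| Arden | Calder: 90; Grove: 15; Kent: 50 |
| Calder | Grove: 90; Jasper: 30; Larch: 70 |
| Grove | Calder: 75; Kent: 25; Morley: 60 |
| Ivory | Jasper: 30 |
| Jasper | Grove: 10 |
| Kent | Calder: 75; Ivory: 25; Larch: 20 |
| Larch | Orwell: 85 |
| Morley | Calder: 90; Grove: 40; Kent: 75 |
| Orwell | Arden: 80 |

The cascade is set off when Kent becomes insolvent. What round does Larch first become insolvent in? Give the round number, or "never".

3

Round 1 — Kent becomes insolvent (initial).
  Calder: +75 → 75 ≥ 40
  Ivory: +25 → 25 < 50
  Larch: +20 → 20 < 40
Round 2 — Calder becomes insolvent.
  Grove: +90 → 90 ≥ 90
  Jasper: +30 → 30 ≥ 30
  Larch: +70 → 90 ≥ 40
Round 3 — Grove, Jasper, Larch become insolvent.
  Morley: +60 → 60 ≥ 60
  Orwell: +85 → 85 < 110
Round 4 — Morley becomes insolvent.
No further insolvencies.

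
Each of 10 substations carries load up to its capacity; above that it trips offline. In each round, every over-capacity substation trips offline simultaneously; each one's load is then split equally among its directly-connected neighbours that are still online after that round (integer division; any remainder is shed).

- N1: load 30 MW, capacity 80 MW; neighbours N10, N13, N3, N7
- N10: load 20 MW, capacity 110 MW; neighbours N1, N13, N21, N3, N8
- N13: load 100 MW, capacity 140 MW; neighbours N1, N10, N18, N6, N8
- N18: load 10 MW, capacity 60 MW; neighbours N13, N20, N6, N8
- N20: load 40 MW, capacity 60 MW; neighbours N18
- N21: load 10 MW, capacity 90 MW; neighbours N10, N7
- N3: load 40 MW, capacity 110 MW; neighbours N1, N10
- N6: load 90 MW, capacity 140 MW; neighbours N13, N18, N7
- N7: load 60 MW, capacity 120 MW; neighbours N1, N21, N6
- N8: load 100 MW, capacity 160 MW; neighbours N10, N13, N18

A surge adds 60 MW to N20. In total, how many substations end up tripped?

2

Round 1 — N20 at 100 > 60. N20 trips offline.
  N20 sheds 100 MW to N18: 100 each.
    N18: 10+100 = 110 > 60
Round 2 — N18 trips offline.
  N18 sheds 110 MW to N13, N6, N8: 36 each (2 lost).
    N13: 100+36 = 136 ≤ 140
    N6: 90+36 = 126 ≤ 140
    N8: 100+36 = 136 ≤ 160
No further trips.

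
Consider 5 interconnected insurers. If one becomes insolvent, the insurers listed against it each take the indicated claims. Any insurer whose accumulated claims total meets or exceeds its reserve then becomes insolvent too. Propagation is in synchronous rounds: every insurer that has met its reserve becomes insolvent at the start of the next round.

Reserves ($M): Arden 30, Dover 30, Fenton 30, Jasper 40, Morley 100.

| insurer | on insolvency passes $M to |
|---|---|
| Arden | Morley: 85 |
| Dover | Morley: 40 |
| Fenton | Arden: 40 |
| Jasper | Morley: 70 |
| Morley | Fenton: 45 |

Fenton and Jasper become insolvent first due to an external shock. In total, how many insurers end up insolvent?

4

Round 1 — Fenton, Jasper become insolvent (initial).
  Arden: +40 → 40 ≥ 30
  Morley: +70 → 70 < 100
Round 2 — Arden becomes insolvent.
  Morley: +85 → 155 ≥ 100
Round 3 — Morley becomes insolvent.
No further insolvencies.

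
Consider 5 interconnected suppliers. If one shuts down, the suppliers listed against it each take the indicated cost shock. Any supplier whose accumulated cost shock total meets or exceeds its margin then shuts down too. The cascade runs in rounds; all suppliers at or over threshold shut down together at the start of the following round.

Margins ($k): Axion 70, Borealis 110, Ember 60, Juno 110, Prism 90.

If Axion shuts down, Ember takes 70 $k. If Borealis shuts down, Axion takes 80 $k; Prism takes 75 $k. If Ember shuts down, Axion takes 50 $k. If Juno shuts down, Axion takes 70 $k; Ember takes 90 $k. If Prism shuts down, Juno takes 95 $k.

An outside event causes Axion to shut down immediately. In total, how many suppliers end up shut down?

2

Round 1 — Axion shuts down (initial).
  Ember: +70 → 70 ≥ 60
Round 2 — Ember shuts down.
No further shutdowns.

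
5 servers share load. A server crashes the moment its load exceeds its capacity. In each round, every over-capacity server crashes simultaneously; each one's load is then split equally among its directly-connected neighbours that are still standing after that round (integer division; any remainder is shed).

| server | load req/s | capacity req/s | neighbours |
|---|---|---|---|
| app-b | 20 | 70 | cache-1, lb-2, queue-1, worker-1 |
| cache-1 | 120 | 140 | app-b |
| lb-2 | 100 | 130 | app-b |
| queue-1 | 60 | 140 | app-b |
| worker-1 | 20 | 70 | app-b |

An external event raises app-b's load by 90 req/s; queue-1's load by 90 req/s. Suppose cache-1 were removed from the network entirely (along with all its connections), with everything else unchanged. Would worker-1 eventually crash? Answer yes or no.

yes

With cache-1 removed:
Round 1 — app-b at 110 > 70; queue-1 at 150 > 140. app-b, queue-1 crash.
  app-b sheds 110 req/s to lb-2, worker-1: 55 each.
    lb-2: 100+55 = 155 > 130
    worker-1: 20+55 = 75 > 70
  queue-1 sheds 150 req/s: no online neighbours, lost.
Round 2 — lb-2, worker-1 crash.
  lb-2 sheds 155 req/s: no online neighbours, lost.
  worker-1 sheds 75 req/s: no online neighbours, lost.
No further crashes.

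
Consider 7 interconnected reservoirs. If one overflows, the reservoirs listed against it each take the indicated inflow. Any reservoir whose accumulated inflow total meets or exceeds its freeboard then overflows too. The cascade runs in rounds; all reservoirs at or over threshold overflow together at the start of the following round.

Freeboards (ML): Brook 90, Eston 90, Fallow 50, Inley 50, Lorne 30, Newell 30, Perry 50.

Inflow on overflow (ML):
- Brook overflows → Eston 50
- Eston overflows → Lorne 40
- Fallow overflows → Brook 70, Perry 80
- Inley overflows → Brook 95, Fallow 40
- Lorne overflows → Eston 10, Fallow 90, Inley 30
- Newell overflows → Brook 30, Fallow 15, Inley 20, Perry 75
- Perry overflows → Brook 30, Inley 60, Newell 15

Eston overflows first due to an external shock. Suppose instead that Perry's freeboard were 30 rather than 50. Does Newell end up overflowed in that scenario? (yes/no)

With Perry's freeboard at 30:
Round 1 — Eston overflows (initial).
  Lorne: +40 → 40 ≥ 30
Round 2 — Lorne overflows.
  Fallow: +90 → 90 ≥ 50
  Inley: +30 → 30 < 50
Round 3 — Fallow overflows.
  Brook: +70 → 70 < 90
  Perry: +80 → 80 ≥ 30
Round 4 — Perry overflows.
  Brook: +30 → 100 ≥ 90
  Inley: +60 → 90 ≥ 50
  Newell: +15 → 15 < 30
Round 5 — Brook, Inley overflow.
No further overflows.

no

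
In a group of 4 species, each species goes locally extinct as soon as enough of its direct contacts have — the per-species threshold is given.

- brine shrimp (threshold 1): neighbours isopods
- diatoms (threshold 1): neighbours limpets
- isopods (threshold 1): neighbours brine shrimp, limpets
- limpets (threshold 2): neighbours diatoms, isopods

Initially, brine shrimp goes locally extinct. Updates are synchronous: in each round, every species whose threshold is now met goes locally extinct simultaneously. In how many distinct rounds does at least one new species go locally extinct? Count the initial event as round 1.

2

Round 1 — brine shrimp goes locally extinct (initial).
Round 2 — checking thresholds:
  isopods: 1 of 2 neighbours ≥ 1, goes locally extinct.
Round 3 — no new extinctions; cascade stops.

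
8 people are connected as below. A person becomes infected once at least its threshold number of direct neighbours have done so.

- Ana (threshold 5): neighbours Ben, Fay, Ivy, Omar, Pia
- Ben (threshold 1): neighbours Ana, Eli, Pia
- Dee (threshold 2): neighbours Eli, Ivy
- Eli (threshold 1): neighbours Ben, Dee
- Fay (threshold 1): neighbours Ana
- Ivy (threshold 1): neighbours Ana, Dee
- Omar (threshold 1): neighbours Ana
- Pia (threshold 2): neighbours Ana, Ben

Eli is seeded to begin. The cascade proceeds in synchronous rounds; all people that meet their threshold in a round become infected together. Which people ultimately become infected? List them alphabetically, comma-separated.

Round 1 — Eli becomes infected (initial).
Round 2 — checking thresholds:
  Ben: 1 of 3 neighbours ≥ 1, becomes infected.
  Dee: 1 of 2 neighbours < 2, not yet.
Round 3 — no new infections; cascade stops.

Ben, Eli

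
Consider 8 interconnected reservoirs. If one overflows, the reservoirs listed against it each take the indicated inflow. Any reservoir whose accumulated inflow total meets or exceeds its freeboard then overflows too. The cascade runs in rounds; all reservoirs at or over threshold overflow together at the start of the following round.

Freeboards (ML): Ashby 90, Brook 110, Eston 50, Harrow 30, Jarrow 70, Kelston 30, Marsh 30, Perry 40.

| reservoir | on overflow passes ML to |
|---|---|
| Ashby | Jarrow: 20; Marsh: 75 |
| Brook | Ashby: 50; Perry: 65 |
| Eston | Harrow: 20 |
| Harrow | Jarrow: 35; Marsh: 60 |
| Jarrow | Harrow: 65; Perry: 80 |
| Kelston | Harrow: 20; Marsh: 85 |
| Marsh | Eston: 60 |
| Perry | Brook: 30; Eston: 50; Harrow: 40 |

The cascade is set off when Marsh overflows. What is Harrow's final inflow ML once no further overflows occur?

20

Round 1 — Marsh overflows (initial).
  Eston: +60 → 60 ≥ 50
Round 2 — Eston overflows.
  Harrow: +20 → 20 < 30
No further overflows.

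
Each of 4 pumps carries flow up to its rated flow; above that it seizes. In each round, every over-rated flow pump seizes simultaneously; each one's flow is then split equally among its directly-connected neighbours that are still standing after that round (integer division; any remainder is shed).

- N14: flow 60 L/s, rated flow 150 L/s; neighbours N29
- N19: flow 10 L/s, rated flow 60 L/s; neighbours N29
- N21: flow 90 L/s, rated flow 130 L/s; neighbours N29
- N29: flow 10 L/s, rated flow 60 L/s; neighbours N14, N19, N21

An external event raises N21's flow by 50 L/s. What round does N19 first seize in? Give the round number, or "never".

Round 1 — N21 at 140 > 130. N21 seizes.
  N21 sheds 140 L/s to N29: 140 each.
    N29: 10+140 = 150 > 60
Round 2 — N29 seizes.
  N29 sheds 150 L/s to N14, N19: 75 each.
    N14: 60+75 = 135 ≤ 150
    N19: 10+75 = 85 > 60
Round 3 — N19 seizes.
  N19 sheds 85 L/s: no online neighbours, lost.
No further seizures.

3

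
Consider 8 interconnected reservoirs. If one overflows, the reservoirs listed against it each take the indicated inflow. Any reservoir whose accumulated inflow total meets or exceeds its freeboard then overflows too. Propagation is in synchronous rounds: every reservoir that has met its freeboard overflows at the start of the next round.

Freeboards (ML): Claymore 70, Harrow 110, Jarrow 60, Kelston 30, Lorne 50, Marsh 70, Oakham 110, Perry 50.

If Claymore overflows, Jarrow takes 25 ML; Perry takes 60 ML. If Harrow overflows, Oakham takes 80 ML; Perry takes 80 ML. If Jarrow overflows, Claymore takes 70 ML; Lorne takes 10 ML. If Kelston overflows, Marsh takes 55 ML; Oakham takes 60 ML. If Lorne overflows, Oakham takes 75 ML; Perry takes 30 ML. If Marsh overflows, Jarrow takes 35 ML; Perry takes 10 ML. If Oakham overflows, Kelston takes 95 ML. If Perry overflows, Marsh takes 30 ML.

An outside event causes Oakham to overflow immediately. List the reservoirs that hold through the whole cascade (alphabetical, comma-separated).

Round 1 — Oakham overflows (initial).
  Kelston: +95 → 95 ≥ 30
Round 2 — Kelston overflows.
  Marsh: +55 → 55 < 70
No further overflows.

Claymore, Harrow, Jarrow, Lorne, Marsh, Perry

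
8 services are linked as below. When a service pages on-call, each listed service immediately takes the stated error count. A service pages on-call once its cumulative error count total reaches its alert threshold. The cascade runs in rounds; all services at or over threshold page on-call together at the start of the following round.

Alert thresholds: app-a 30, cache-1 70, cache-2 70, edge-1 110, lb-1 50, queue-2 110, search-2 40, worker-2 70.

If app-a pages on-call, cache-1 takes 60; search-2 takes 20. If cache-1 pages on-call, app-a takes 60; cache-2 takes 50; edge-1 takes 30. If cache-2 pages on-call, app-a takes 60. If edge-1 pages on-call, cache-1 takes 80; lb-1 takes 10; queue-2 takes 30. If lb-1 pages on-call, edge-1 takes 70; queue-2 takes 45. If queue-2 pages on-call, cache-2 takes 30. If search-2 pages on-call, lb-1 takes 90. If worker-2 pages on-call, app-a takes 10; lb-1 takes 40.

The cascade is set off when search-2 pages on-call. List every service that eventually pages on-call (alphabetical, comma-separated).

lb-1, search-2

Round 1 — search-2 pages on-call (initial).
  lb-1: +90 → 90 ≥ 50
Round 2 — lb-1 pages on-call.
  edge-1: +70 → 70 < 110
  queue-2: +45 → 45 < 110
No further pages.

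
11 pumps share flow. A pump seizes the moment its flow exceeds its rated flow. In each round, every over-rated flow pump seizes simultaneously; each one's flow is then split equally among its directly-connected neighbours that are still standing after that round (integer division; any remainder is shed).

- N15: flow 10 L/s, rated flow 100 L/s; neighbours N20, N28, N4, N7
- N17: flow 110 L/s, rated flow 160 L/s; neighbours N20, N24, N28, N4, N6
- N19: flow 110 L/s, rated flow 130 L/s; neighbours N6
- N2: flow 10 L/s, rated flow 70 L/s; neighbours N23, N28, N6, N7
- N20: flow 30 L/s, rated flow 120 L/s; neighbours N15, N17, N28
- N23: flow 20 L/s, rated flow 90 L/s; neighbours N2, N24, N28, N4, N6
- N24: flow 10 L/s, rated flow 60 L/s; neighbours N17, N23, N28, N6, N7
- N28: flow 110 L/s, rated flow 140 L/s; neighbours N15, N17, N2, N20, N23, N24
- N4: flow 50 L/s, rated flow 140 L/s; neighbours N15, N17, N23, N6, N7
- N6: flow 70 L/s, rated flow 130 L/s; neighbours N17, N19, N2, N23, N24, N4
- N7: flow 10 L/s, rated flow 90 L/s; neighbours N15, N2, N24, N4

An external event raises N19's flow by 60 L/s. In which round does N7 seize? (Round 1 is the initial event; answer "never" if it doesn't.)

Round 1 — N19 at 170 > 130. N19 seizes.
  N19 sheds 170 L/s to N6: 170 each.
    N6: 70+170 = 240 > 130
Round 2 — N6 seizes.
  N6 sheds 240 L/s to N17, N2, N23, N24, N4: 48 each.
    N17: 110+48 = 158 ≤ 160
    N2: 10+48 = 58 ≤ 70
    N23: 20+48 = 68 ≤ 90
    N24: 10+48 = 58 ≤ 60
    N4: 50+48 = 98 ≤ 140
No further seizures.

never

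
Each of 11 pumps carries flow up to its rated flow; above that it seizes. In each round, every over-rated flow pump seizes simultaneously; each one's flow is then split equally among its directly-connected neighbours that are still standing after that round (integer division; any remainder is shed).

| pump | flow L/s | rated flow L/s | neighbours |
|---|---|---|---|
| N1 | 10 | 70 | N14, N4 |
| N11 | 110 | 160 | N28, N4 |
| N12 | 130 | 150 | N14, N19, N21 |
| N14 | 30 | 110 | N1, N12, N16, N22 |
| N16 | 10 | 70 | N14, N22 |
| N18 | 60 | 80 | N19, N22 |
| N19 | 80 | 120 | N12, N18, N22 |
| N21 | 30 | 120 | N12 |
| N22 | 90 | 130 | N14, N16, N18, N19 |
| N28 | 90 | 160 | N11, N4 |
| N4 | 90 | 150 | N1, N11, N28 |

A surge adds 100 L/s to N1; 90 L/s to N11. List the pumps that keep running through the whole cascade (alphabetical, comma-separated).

Round 1 — N1 at 110 > 70; N11 at 200 > 160. N1, N11 seize.
  N1 sheds 110 L/s to N14, N4: 55 each.
    N14: 30+55 = 85 ≤ 110
    N4: 90+55 = 145 ≤ 150
  N11 sheds 200 L/s to N28, N4: 100 each.
    N28: 90+100 = 190 > 160
    N4: 145+100 = 245 > 150
Round 2 — N28, N4 seize.
  N28 sheds 190 L/s: no online neighbours, lost.
  N4 sheds 245 L/s: no online neighbours, lost.
No further seizures.

N12, N14, N16, N18, N19, N21, N22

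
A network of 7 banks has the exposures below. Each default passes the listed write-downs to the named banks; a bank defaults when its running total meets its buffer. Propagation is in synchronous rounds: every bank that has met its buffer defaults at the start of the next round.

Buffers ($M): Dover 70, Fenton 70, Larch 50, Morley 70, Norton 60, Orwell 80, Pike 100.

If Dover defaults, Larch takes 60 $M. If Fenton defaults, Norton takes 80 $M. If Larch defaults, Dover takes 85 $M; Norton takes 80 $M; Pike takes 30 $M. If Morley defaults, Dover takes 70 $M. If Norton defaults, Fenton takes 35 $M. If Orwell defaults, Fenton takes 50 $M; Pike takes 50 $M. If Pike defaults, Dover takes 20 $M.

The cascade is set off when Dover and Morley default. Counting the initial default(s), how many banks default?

4

Round 1 — Dover, Morley default (initial).
  Larch: +60 → 60 ≥ 50
Round 2 — Larch defaults.
  Norton: +80 → 80 ≥ 60
  Pike: +30 → 30 < 100
Round 3 — Norton defaults.
  Fenton: +35 → 35 < 70
No further defaults.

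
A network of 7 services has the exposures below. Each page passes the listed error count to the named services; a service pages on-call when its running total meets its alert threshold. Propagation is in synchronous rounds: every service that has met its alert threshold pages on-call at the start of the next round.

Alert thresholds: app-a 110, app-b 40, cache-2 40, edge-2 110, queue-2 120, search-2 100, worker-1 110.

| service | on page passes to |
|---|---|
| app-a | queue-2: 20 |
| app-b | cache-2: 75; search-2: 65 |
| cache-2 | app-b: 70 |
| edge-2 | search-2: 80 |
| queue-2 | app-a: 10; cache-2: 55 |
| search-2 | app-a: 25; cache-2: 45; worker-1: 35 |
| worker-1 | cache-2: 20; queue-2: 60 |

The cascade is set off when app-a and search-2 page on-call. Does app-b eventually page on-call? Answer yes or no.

Round 1 — app-a, search-2 page on-call (initial).
  cache-2: +45 → 45 ≥ 40
  queue-2: +20 → 20 < 120
  worker-1: +35 → 35 < 110
Round 2 — cache-2 pages on-call.
  app-b: +70 → 70 ≥ 40
Round 3 — app-b pages on-call.
No further pages.

yes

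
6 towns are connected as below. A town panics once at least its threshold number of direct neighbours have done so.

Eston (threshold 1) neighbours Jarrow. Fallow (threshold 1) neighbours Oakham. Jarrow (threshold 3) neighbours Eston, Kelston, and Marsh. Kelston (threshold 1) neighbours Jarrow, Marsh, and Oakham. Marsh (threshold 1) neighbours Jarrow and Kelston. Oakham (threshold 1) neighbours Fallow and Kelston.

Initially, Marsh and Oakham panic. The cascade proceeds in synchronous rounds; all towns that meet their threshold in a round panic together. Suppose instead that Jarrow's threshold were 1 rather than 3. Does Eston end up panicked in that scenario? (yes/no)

With Jarrow's threshold at 1:
Round 1 — Marsh, Oakham panic (initial).
Round 2 — checking thresholds:
  Fallow: 1 of 1 neighbours ≥ 1, panics.
  Jarrow: 1 of 3 neighbours ≥ 1, panics.
  Kelston: 2 of 3 neighbours ≥ 1, panics.
Round 3 — checking thresholds:
  Eston: 1 of 1 neighbours ≥ 1, panics.
Round 4 — no new panics; cascade stops.

yes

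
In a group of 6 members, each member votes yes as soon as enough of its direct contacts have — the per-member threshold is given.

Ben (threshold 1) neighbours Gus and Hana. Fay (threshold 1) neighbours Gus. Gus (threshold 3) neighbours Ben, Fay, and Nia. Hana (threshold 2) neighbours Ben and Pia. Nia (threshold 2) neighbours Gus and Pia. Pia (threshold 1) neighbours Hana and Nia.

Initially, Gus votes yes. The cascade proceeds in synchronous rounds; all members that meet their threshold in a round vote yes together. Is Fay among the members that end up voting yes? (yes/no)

Round 1 — Gus votes yes (initial).
Round 2 — checking thresholds:
  Ben: 1 of 2 neighbours ≥ 1, votes yes.
  Fay: 1 of 1 neighbours ≥ 1, votes yes.
  Nia: 1 of 2 neighbours < 2, not yet.
Round 3 — no new yes votes; cascade stops.

yes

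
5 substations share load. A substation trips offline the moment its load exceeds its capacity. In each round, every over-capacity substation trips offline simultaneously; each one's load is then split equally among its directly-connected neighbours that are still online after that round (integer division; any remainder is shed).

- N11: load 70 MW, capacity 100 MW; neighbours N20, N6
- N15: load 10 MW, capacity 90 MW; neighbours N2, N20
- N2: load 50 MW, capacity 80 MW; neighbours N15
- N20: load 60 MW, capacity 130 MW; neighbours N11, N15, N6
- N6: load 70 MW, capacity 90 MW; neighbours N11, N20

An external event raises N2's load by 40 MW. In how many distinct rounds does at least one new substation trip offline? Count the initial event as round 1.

4

Round 1 — N2 at 90 > 80. N2 trips offline.
  N2 sheds 90 MW to N15: 90 each.
    N15: 10+90 = 100 > 90
Round 2 — N15 trips offline.
  N15 sheds 100 MW to N20: 100 each.
    N20: 60+100 = 160 > 130
Round 3 — N20 trips offline.
  N20 sheds 160 MW to N11, N6: 80 each.
    N11: 70+80 = 150 > 100
    N6: 70+80 = 150 > 90
Round 4 — N11, N6 trip offline.
  N11 sheds 150 MW: no online neighbours, lost.
  N6 sheds 150 MW: no online neighbours, lost.
No further trips.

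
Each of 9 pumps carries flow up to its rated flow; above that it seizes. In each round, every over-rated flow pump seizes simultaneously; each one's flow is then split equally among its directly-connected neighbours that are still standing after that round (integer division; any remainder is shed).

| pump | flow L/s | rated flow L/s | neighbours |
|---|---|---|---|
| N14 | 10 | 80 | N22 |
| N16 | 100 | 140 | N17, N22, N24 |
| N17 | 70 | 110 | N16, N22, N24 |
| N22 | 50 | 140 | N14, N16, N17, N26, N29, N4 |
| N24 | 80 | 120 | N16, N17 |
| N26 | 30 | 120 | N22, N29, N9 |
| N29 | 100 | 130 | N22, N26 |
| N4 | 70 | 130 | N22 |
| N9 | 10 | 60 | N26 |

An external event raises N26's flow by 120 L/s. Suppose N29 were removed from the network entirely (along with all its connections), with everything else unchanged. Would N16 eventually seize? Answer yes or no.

no

With N29 removed:
Round 1 — N26 at 150 > 120. N26 seizes.
  N26 sheds 150 L/s to N22, N9: 75 each.
    N22: 50+75 = 125 ≤ 140
    N9: 10+75 = 85 > 60
Round 2 — N9 seizes.
  N9 sheds 85 L/s: no online neighbours, lost.
No further seizures.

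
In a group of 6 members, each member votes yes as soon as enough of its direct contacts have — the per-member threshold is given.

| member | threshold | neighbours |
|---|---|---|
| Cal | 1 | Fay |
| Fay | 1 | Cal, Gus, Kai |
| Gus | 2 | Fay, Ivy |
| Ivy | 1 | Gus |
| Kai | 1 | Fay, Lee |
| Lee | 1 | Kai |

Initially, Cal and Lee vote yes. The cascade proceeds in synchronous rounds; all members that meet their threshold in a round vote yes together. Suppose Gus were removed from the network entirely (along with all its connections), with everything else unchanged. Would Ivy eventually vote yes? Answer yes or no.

no

With Gus removed:
Round 1 — Cal, Lee vote yes (initial).
Round 2 — checking thresholds:
  Fay: 1 of 2 neighbours ≥ 1, votes yes.
  Kai: 1 of 2 neighbours ≥ 1, votes yes.
Round 3 — no new yes votes; cascade stops.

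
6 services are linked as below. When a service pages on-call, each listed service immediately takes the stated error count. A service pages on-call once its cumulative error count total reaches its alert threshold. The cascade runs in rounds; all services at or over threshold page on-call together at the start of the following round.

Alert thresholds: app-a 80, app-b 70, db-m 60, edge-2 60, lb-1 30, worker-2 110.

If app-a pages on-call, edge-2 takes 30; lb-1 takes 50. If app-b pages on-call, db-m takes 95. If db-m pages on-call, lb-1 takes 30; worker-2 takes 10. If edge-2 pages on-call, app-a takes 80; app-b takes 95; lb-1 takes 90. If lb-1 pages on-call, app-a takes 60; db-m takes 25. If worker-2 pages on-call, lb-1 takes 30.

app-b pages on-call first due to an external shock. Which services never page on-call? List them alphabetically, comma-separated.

app-a, edge-2, worker-2

Round 1 — app-b pages on-call (initial).
  db-m: +95 → 95 ≥ 60
Round 2 — db-m pages on-call.
  lb-1: +30 → 30 ≥ 30
  worker-2: +10 → 10 < 110
Round 3 — lb-1 pages on-call.
  app-a: +60 → 60 < 80
No further pages.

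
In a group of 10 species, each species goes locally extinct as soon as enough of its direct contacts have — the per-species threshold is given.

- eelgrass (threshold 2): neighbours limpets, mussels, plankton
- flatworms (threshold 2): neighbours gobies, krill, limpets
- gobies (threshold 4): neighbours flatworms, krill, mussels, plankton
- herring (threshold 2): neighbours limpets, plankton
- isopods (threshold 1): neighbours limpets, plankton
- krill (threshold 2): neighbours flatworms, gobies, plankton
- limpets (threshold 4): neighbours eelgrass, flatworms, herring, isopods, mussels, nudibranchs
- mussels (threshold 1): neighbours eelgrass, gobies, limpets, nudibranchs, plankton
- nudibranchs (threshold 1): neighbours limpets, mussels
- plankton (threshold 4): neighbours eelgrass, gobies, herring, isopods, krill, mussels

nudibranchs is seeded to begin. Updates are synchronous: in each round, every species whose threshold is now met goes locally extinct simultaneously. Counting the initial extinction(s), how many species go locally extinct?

Round 1 — nudibranchs goes locally extinct (initial).
Round 2 — checking thresholds:
  limpets: 1 of 6 neighbours < 4, not yet.
  mussels: 1 of 5 neighbours ≥ 1, goes locally extinct.
Round 3 — no new extinctions; cascade stops.

2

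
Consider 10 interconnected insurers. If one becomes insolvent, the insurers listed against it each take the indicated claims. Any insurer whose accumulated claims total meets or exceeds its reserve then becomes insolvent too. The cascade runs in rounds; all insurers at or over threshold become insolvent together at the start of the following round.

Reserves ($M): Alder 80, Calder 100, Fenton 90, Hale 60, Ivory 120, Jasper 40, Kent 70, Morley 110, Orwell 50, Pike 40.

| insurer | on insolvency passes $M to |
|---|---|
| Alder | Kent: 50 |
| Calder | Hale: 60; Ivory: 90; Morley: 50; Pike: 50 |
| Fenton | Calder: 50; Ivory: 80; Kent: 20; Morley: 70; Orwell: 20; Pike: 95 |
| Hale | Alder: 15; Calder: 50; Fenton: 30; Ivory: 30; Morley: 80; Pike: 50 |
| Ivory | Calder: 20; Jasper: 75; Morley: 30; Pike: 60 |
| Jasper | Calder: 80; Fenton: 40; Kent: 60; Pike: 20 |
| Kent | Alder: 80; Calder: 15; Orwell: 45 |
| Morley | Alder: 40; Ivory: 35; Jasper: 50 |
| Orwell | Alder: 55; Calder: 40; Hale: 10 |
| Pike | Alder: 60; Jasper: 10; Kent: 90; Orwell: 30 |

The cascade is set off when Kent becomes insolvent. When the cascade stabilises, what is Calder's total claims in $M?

15

Round 1 — Kent becomes insolvent (initial).
  Alder: +80 → 80 ≥ 80
  Calder: +15 → 15 < 100
  Orwell: +45 → 45 < 50
Round 2 — Alder becomes insolvent.
No further insolvencies.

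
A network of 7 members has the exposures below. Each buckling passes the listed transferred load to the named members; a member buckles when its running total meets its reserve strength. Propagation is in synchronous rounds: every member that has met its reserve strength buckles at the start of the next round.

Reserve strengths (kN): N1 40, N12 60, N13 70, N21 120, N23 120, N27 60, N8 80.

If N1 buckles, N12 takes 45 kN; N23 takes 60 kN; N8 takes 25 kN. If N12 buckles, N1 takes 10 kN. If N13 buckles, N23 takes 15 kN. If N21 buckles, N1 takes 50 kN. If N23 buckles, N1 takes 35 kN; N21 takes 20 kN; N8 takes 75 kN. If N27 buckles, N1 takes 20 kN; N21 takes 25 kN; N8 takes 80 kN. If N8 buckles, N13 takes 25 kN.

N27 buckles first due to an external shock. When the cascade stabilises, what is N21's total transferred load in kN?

25

Round 1 — N27 buckles (initial).
  N1: +20 → 20 < 40
  N21: +25 → 25 < 120
  N8: +80 → 80 ≥ 80
Round 2 — N8 buckles.
  N13: +25 → 25 < 70
No further bucklings.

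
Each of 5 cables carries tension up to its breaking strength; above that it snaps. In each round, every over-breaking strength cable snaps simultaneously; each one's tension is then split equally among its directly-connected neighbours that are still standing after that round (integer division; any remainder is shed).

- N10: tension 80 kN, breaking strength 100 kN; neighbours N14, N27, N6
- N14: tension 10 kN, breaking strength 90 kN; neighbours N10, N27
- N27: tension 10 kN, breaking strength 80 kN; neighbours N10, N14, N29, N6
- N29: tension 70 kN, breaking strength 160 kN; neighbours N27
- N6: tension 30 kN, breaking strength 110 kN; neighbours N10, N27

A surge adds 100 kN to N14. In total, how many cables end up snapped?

4

Round 1 — N14 at 110 > 90. N14 snaps.
  N14 sheds 110 kN to N10, N27: 55 each.
    N10: 80+55 = 135 > 100
    N27: 10+55 = 65 ≤ 80
Round 2 — N10 snaps.
  N10 sheds 135 kN to N27, N6: 67 each (1 lost).
    N27: 65+67 = 132 > 80
    N6: 30+67 = 97 ≤ 110
Round 3 — N27 snaps.
  N27 sheds 132 kN to N29, N6: 66 each.
    N29: 70+66 = 136 ≤ 160
    N6: 97+66 = 163 > 110
Round 4 — N6 snaps.
  N6 sheds 163 kN: no online neighbours, lost.
No further breaks.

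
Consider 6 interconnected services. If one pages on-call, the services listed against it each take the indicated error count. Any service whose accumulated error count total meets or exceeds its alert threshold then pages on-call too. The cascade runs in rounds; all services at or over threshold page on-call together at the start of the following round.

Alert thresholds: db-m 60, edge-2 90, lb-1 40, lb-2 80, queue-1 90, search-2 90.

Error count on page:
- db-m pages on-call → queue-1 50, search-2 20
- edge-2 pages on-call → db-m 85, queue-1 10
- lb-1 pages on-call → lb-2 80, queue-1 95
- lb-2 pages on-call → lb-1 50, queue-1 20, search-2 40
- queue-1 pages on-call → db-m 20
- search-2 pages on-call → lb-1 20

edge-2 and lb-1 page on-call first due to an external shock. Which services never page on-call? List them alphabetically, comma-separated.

Round 1 — edge-2, lb-1 page on-call (initial).
  db-m: +85 → 85 ≥ 60
  lb-2: +80 → 80 ≥ 80
  queue-1: +10+95 → 105 ≥ 90
Round 2 — db-m, lb-2, queue-1 page on-call.
  search-2: +20+40 → 60 < 90
No further pages.

search-2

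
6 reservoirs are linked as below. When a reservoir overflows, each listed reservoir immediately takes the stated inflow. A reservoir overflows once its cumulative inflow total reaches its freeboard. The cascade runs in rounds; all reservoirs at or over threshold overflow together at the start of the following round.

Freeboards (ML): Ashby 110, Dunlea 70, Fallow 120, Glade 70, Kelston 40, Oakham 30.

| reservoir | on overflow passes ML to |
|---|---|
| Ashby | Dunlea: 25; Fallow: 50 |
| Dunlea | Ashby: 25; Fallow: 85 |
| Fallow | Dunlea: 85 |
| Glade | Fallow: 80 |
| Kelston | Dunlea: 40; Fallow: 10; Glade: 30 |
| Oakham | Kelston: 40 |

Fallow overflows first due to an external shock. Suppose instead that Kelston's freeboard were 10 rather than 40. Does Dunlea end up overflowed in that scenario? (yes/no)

With Kelston's freeboard at 10:
Round 1 — Fallow overflows (initial).
  Dunlea: +85 → 85 ≥ 70
Round 2 — Dunlea overflows.
  Ashby: +25 → 25 < 110
No further overflows.

yes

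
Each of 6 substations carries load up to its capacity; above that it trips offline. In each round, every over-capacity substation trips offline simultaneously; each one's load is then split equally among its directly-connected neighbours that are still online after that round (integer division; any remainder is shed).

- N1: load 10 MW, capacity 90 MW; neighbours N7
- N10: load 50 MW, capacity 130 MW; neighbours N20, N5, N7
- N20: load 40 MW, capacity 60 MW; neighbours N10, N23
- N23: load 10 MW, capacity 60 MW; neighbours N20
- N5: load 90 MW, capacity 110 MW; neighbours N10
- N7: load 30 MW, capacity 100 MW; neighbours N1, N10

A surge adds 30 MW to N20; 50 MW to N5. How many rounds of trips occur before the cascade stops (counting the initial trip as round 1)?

4

Round 1 — N20 at 70 > 60; N5 at 140 > 110. N20, N5 trip offline.
  N20 sheds 70 MW to N10, N23: 35 each.
    N10: 50+35 = 85 ≤ 130
    N23: 10+35 = 45 ≤ 60
  N5 sheds 140 MW to N10: 140 each.
    N10: 85+140 = 225 > 130
Round 2 — N10 trips offline.
  N10 sheds 225 MW to N7: 225 each.
    N7: 30+225 = 255 > 100
Round 3 — N7 trips offline.
  N7 sheds 255 MW to N1: 255 each.
    N1: 10+255 = 265 > 90
Round 4 — N1 trips offline.
  N1 sheds 265 MW: no online neighbours, lost.
No further trips.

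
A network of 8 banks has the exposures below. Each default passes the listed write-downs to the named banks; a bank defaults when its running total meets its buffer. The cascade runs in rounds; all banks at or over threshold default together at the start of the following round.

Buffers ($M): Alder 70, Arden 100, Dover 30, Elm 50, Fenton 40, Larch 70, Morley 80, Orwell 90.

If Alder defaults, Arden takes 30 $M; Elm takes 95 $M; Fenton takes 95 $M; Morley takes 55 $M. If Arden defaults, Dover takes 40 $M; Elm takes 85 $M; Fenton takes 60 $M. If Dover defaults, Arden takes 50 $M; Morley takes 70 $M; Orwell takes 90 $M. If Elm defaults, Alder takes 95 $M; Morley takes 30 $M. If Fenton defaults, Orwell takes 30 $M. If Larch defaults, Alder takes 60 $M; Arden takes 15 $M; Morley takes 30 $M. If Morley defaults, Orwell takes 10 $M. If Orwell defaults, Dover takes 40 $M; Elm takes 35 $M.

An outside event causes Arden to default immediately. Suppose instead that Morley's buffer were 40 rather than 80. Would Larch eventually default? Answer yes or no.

With Morley's buffer at 40:
Round 1 — Arden defaults (initial).
  Dover: +40 → 40 ≥ 30
  Elm: +85 → 85 ≥ 50
  Fenton: +60 → 60 ≥ 40
Round 2 — Dover, Elm, Fenton default.
  Alder: +95 → 95 ≥ 70
  Morley: +70+30 → 100 ≥ 40
  Orwell: +90+30 → 120 ≥ 90
Round 3 — Alder, Morley, Orwell default.
No further defaults.

no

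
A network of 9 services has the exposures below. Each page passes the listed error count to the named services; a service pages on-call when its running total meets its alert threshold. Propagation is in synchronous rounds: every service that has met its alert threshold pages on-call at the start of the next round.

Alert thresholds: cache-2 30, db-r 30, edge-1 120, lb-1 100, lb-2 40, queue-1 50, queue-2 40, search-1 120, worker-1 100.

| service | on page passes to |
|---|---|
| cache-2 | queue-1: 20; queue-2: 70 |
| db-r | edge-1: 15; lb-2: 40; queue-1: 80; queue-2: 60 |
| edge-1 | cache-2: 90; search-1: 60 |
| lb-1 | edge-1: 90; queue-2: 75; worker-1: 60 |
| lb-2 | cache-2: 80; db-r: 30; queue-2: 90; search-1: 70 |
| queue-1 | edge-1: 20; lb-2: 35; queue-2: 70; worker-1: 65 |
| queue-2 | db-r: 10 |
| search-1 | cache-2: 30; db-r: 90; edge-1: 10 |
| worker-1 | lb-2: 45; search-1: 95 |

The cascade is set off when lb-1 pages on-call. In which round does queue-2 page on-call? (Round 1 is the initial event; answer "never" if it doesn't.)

2

Round 1 — lb-1 pages on-call (initial).
  edge-1: +90 → 90 < 120
  queue-2: +75 → 75 ≥ 40
  worker-1: +60 → 60 < 100
Round 2 — queue-2 pages on-call.
  db-r: +10 → 10 < 30
No further pages.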